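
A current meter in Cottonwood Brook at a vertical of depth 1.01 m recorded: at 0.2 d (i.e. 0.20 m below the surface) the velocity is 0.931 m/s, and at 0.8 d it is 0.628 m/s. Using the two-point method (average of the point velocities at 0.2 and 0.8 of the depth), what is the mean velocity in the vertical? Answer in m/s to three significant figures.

0.780 m/s

v̄ = (0.931 + 0.628) / 2 = 0.7795 m/s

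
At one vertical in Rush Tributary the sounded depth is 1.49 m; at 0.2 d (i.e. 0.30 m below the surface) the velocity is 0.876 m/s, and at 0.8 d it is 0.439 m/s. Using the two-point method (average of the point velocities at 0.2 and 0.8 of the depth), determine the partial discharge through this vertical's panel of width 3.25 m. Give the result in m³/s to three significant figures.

3.18 m³/s

v̄ = (0.876 + 0.439) / 2 = 0.6575 m/s
q = v̄ × d × w = 0.6575 × 1.49 × 3.25 = 3.184 m³/s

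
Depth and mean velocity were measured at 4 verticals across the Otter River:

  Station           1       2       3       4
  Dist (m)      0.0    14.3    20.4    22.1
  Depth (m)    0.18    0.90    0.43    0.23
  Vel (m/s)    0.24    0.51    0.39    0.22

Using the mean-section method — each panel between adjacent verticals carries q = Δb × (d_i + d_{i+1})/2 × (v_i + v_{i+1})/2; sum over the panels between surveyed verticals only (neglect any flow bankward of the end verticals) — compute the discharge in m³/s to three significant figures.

Panel 1-2: Δb = 14.3 m, d̄ = (0.18+0.90)/2 = 0.54, v̄ = (0.24+0.51)/2 = 0.375 → q = 14.3×0.54×0.375 = 2.896 m³/s
Panel 2-3: Δb = 6.1 m, d̄ = (0.90+0.43)/2 = 0.665, v̄ = (0.51+0.39)/2 = 0.45 → q = 6.1×0.665×0.45 = 1.825 m³/s
Panel 3-4: Δb = 1.7 m, d̄ = (0.43+0.23)/2 = 0.33, v̄ = (0.39+0.22)/2 = 0.305 → q = 1.7×0.33×0.305 = 0.1711 m³/s
Q = Σ q = 4.892 m³/s

4.89 m³/s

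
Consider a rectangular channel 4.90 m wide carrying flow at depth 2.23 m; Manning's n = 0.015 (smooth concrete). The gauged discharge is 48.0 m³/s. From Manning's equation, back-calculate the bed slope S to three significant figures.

0.00353

A = b·y = 4.90 × 2.23 = 10.93 m²
P = b + 2y = 4.90 + 2×2.23 = 9.360 m
R = A/P = 10.93/9.360 = 1.167 m
S = (Q·n / (1·A·R^(2/3)))² = (48.0×0.015 / (1×10.93×1.109))² = 0.003532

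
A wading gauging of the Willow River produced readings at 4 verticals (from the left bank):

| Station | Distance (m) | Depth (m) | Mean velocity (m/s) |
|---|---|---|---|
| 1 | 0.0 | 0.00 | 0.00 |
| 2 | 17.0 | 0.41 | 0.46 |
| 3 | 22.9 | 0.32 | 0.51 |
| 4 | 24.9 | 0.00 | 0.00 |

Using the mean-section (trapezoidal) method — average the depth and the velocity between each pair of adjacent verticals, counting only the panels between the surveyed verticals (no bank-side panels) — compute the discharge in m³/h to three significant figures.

6940 m³/h

Panel 1-2: Δb = 17 m, d̄ = (0.00+0.41)/2 = 0.205, v̄ = (0.00+0.46)/2 = 0.23 → q = 17×0.205×0.23 = 0.8016 m³/s
Panel 2-3: Δb = 5.9 m, d̄ = (0.41+0.32)/2 = 0.365, v̄ = (0.46+0.51)/2 = 0.485 → q = 5.9×0.365×0.485 = 1.044 m³/s
Panel 3-4: Δb = 2 m, d̄ = (0.32+0.00)/2 = 0.16, v̄ = (0.51+0.00)/2 = 0.255 → q = 2×0.16×0.255 = 0.08160 m³/s
Q = Σ q = 1.928 m³/s
= 1.928 × 3600 = 6939 m³/h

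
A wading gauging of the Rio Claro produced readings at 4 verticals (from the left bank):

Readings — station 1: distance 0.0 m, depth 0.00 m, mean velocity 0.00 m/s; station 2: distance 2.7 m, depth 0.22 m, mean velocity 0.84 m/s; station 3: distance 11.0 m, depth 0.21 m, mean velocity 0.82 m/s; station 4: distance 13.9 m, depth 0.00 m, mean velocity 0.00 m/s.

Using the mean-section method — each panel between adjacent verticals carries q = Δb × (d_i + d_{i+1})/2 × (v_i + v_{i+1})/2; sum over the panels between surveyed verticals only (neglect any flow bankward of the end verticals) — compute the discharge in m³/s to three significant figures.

1.73 m³/s

Panel 1-2: Δb = 2.7 m, d̄ = (0.00+0.22)/2 = 0.11, v̄ = (0.00+0.84)/2 = 0.42 → q = 2.7×0.11×0.42 = 0.1247 m³/s
Panel 2-3: Δb = 8.3 m, d̄ = (0.22+0.21)/2 = 0.215, v̄ = (0.84+0.82)/2 = 0.83 → q = 8.3×0.215×0.83 = 1.481 m³/s
Panel 3-4: Δb = 2.9 m, d̄ = (0.21+0.00)/2 = 0.105, v̄ = (0.82+0.00)/2 = 0.41 → q = 2.9×0.105×0.41 = 0.1248 m³/s
Q = Σ q = 1.731 m³/s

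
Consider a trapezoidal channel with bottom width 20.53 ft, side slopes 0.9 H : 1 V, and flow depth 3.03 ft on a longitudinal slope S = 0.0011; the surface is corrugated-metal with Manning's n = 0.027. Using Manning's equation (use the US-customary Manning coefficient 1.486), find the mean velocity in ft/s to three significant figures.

3.32 ft/s

A = (b + z·y)·y = (20.53 + 0.9×3.03)×3.03 = 70.47 ft²
P = b + 2y√(1+z²) = 20.53 + 2×3.03×√(1+0.9²) = 28.68 ft
R = A/P = 70.47/28.68 = 2.457 ft
Q = (1.486/n)·A·R^(2/3)·S^(1/2) = (1.486/0.027) × 70.47 × 2.457^(2/3) × 0.0011^(1/2) = 234.2 ft³/s
V = Q/A = 234.2/70.47 = 3.324 ft/s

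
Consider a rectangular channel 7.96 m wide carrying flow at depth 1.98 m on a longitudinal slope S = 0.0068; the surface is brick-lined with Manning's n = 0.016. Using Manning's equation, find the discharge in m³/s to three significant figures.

97.9 m³/s

A = b·y = 7.96 × 1.98 = 15.76 m²
P = b + 2y = 7.96 + 2×1.98 = 11.92 m
R = A/P = 15.76/11.92 = 1.322 m
Q = (1/n)·A·R^(2/3)·S^(1/2) = (1/0.016) × 15.76 × 1.322^(2/3) × 0.0068^(1/2) = 97.85 m³/s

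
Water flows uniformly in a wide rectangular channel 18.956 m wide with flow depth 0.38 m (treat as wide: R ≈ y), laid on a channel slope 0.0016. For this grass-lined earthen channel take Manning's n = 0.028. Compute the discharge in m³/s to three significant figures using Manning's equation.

A = b·y = 18.956 × 0.38 = 7.203 m²
Wide channel: R ≈ y = 0.38 m
Q = (1/n)·A·R^(2/3)·S^(1/2) = (1/0.028) × 7.203 × 0.3800^(2/3) × 0.0016^(1/2) = 5.399 m³/s

5.40 m³/s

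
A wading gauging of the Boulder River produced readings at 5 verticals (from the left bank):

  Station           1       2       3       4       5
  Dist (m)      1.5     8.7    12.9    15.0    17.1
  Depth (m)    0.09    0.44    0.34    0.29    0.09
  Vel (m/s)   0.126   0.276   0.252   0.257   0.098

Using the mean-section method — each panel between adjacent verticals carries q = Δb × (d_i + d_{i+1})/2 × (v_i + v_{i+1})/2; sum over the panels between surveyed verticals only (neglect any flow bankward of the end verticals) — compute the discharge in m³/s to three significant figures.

Panel 1-2: Δb = 7.2 m, d̄ = (0.09+0.44)/2 = 0.265, v̄ = (0.126+0.276)/2 = 0.201 → q = 7.2×0.265×0.201 = 0.3835 m³/s
Panel 2-3: Δb = 4.2 m, d̄ = (0.44+0.34)/2 = 0.39, v̄ = (0.276+0.252)/2 = 0.264 → q = 4.2×0.39×0.264 = 0.4324 m³/s
Panel 3-4: Δb = 2.1 m, d̄ = (0.34+0.29)/2 = 0.315, v̄ = (0.252+0.257)/2 = 0.2545 → q = 2.1×0.315×0.2545 = 0.1684 m³/s
Panel 4-5: Δb = 2.1 m, d̄ = (0.29+0.09)/2 = 0.19, v̄ = (0.257+0.098)/2 = 0.1775 → q = 2.1×0.19×0.1775 = 0.07082 m³/s
Q = Σ q = 1.055 m³/s

1.06 m³/s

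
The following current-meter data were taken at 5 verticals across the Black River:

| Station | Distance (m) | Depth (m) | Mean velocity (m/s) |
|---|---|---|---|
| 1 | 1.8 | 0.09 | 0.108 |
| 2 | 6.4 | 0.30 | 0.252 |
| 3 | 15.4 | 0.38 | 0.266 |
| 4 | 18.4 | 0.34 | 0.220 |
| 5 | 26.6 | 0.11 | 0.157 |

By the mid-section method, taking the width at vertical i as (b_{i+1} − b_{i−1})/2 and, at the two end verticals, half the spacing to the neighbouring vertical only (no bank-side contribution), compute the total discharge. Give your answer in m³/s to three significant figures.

w_1 = (6.4 − 1.8)/2 = 2.3 m; q_1 = 0.108 × 0.09 × 2.3 = 0.02236 m³/s
w_2 = (15.4 − 1.8)/2 = 6.8 m; q_2 = 0.252 × 0.30 × 6.8 = 0.5141 m³/s
w_3 = (18.4 − 6.4)/2 = 6 m; q_3 = 0.266 × 0.38 × 6 = 0.6065 m³/s
w_4 = (26.6 − 15.4)/2 = 5.6 m; q_4 = 0.220 × 0.34 × 5.6 = 0.4189 m³/s
w_5 = (26.6 − 18.4)/2 = 4.1 m; q_5 = 0.157 × 0.11 × 4.1 = 0.07081 m³/s
Q = Σ qᵢ = 1.633 m³/s

1.63 m³/s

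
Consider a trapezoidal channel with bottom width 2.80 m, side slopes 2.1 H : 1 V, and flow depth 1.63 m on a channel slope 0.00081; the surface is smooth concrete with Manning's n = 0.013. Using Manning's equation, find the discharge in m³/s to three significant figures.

21.9 m³/s

A = (b + z·y)·y = (2.80 + 2.1×1.63)×1.63 = 10.14 m²
P = b + 2y√(1+z²) = 2.80 + 2×1.63×√(1+2.1²) = 10.38 m
R = A/P = 10.14/10.38 = 0.9770 m
Q = (1/n)·A·R^(2/3)·S^(1/2) = (1/0.013) × 10.14 × 0.9770^(2/3) × 0.00081^(1/2) = 21.86 m³/s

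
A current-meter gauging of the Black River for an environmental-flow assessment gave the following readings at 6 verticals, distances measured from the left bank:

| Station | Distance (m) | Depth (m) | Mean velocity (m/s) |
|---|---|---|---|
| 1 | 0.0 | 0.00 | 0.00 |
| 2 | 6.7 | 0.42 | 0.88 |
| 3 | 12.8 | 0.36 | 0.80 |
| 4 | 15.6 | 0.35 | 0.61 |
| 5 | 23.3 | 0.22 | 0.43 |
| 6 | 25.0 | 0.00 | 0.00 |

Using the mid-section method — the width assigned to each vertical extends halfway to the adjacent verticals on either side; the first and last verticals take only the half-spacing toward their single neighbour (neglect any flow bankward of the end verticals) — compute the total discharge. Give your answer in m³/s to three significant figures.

w_2 = (12.8 − 0.0)/2 = 6.4 m; q_2 = 0.88 × 0.42 × 6.4 = 2.365 m³/s
w_3 = (15.6 − 6.7)/2 = 4.45 m; q_3 = 0.80 × 0.36 × 4.45 = 1.282 m³/s
w_4 = (23.3 − 12.8)/2 = 5.25 m; q_4 = 0.61 × 0.35 × 5.25 = 1.121 m³/s
w_5 = (25.0 − 15.6)/2 = 4.7 m; q_5 = 0.43 × 0.22 × 4.7 = 0.4446 m³/s
Stations 1, 6 contribute zero (depth or velocity is 0).
Q = Σ qᵢ = 5.213 m³/s

5.21 m³/s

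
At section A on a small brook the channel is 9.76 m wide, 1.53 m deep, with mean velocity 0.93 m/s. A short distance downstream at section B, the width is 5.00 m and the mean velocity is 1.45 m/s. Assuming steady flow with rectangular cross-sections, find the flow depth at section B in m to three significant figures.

Q = A₁V₁ = (9.76×1.53) × 0.93 = 13.89 m³/s
d₂ = Q/(b₂ V₂) = 13.89/(5.00×1.45) = 1.916 m

1.92 m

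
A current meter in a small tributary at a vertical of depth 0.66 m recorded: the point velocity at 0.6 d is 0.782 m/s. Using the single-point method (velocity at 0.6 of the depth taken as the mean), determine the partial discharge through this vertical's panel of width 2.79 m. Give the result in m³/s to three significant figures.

v̄ = v₀.₆ = 0.782 m/s
q = v̄ × d × w = 0.7820 × 0.66 × 2.79 = 1.440 m³/s

1.44 m³/s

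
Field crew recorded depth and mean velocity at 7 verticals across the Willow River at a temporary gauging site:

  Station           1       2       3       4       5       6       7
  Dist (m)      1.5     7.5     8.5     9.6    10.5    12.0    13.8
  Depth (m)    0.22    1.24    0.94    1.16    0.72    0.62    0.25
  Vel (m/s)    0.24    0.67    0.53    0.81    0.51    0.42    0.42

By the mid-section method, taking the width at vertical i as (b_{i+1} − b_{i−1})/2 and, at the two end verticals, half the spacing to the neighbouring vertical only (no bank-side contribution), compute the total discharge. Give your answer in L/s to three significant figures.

w_1 = (7.5 − 1.5)/2 = 3 m; q_1 = 0.24 × 0.22 × 3 = 0.1584 m³/s
w_2 = (8.5 − 1.5)/2 = 3.5 m; q_2 = 0.67 × 1.24 × 3.5 = 2.908 m³/s
w_3 = (9.6 − 7.5)/2 = 1.05 m; q_3 = 0.53 × 0.94 × 1.05 = 0.5231 m³/s
w_4 = (10.5 − 8.5)/2 = 1 m; q_4 = 0.81 × 1.16 × 1 = 0.9396 m³/s
w_5 = (12.0 − 9.6)/2 = 1.2 m; q_5 = 0.51 × 0.72 × 1.2 = 0.4406 m³/s
w_6 = (13.8 − 10.5)/2 = 1.65 m; q_6 = 0.42 × 0.62 × 1.65 = 0.4297 m³/s
w_7 = (13.8 − 12.0)/2 = 0.9 m; q_7 = 0.42 × 0.25 × 0.9 = 0.09450 m³/s
Q = Σ qᵢ = 5.494 m³/s
= 5.494 × 1000 = 5494 L/s

5490 L/s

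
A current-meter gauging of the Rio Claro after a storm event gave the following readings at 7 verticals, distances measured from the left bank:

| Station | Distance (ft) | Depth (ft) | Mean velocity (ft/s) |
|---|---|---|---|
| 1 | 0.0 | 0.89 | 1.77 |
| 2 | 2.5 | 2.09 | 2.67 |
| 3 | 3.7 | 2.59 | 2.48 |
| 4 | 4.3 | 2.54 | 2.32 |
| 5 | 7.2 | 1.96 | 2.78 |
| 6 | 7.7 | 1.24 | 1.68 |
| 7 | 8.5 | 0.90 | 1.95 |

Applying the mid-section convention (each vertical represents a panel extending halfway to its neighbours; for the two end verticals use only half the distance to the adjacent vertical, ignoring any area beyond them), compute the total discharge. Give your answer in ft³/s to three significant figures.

39.7 ft³/s

w_1 = (2.5 − 0.0)/2 = 1.25 ft; q_1 = 1.77 × 0.89 × 1.25 = 1.969 ft³/s
w_2 = (3.7 − 0.0)/2 = 1.85 ft; q_2 = 2.67 × 2.09 × 1.85 = 10.32 ft³/s
w_3 = (4.3 − 2.5)/2 = 0.9 ft; q_3 = 2.48 × 2.59 × 0.9 = 5.781 ft³/s
w_4 = (7.2 − 3.7)/2 = 1.75 ft; q_4 = 2.32 × 2.54 × 1.75 = 10.31 ft³/s
w_5 = (7.7 − 4.3)/2 = 1.7 ft; q_5 = 2.78 × 1.96 × 1.7 = 9.263 ft³/s
w_6 = (8.5 − 7.2)/2 = 0.65 ft; q_6 = 1.68 × 1.24 × 0.65 = 1.354 ft³/s
w_7 = (8.5 − 7.7)/2 = 0.4 ft; q_7 = 1.95 × 0.90 × 0.4 = 0.7020 ft³/s
Q = Σ qᵢ = 39.71 ft³/s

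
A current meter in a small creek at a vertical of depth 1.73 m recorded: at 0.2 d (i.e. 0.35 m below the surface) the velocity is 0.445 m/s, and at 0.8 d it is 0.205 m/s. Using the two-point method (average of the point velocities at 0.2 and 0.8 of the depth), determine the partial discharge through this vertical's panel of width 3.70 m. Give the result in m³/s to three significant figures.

v̄ = (0.445 + 0.205) / 2 = 0.3250 m/s
q = v̄ × d × w = 0.3250 × 1.73 × 3.70 = 2.080 m³/s

2.08 m³/s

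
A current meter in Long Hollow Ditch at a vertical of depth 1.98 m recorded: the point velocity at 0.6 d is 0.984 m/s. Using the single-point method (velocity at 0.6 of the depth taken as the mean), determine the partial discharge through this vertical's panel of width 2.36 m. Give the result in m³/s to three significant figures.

v̄ = v₀.₆ = 0.984 m/s
q = v̄ × d × w = 0.9840 × 1.98 × 2.36 = 4.598 m³/s

4.60 m³/s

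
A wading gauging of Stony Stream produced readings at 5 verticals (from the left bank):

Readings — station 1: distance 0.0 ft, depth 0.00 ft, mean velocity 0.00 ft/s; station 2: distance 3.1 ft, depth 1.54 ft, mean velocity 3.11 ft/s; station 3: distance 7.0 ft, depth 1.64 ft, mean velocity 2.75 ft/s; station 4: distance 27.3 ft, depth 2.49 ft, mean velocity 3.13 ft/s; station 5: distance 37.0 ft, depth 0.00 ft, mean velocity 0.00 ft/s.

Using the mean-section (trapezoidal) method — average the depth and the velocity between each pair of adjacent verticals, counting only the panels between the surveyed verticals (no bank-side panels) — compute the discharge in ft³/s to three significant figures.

Panel 1-2: Δb = 3.1 ft, d̄ = (0.00+1.54)/2 = 0.77, v̄ = (0.00+3.11)/2 = 1.555 → q = 3.1×0.77×1.555 = 3.712 ft³/s
Panel 2-3: Δb = 3.9 ft, d̄ = (1.54+1.64)/2 = 1.59, v̄ = (3.11+2.75)/2 = 2.93 → q = 3.9×1.59×2.93 = 18.17 ft³/s
Panel 3-4: Δb = 20.3 ft, d̄ = (1.64+2.49)/2 = 2.065, v̄ = (2.75+3.13)/2 = 2.94 → q = 20.3×2.065×2.94 = 123.2 ft³/s
Panel 4-5: Δb = 9.7 ft, d̄ = (2.49+0.00)/2 = 1.245, v̄ = (3.13+0.00)/2 = 1.565 → q = 9.7×1.245×1.565 = 18.90 ft³/s
Q = Σ q = 164.0 ft³/s

164 ft³/s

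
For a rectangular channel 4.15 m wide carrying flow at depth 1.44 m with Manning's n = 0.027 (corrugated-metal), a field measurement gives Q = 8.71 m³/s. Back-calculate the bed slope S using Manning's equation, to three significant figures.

A = b·y = 4.15 × 1.44 = 5.976 m²
P = b + 2y = 4.15 + 2×1.44 = 7.030 m
R = A/P = 5.976/7.030 = 0.8501 m
S = (Q·n / (1·A·R^(2/3)))² = (8.71×0.027 / (1×5.976×0.8974))² = 0.001923

0.00192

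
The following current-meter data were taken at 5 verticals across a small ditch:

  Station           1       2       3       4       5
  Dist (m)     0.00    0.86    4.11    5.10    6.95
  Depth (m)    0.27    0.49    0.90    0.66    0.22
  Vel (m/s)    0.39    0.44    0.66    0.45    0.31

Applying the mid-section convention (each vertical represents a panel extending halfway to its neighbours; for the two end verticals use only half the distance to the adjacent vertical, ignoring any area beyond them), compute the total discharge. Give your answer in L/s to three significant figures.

2230 L/s

w_1 = (0.86 − 0.00)/2 = 0.43 m; q_1 = 0.39 × 0.27 × 0.43 = 0.04528 m³/s
w_2 = (4.11 − 0.00)/2 = 2.055 m; q_2 = 0.44 × 0.49 × 2.055 = 0.4431 m³/s
w_3 = (5.10 − 0.86)/2 = 2.12 m; q_3 = 0.66 × 0.90 × 2.12 = 1.259 m³/s
w_4 = (6.95 − 4.11)/2 = 1.42 m; q_4 = 0.45 × 0.66 × 1.42 = 0.4217 m³/s
w_5 = (6.95 − 5.10)/2 = 0.925 m; q_5 = 0.31 × 0.22 × 0.925 = 0.06309 m³/s
Q = Σ qᵢ = 2.232 m³/s
= 2.232 × 1000 = 2232 L/s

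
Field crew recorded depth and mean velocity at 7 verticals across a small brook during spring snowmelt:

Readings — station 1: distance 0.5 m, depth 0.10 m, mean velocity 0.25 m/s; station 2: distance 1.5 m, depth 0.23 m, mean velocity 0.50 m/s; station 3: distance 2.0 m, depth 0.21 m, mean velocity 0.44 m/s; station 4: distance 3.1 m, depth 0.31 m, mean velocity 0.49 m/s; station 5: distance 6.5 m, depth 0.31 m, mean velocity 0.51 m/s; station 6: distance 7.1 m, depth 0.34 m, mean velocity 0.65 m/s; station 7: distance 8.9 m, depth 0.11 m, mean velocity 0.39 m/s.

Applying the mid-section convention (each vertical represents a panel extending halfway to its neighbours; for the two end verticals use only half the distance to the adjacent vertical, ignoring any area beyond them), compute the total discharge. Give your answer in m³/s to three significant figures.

1.13 m³/s

w_1 = (1.5 − 0.5)/2 = 0.5 m; q_1 = 0.25 × 0.10 × 0.5 = 0.01250 m³/s
w_2 = (2.0 − 0.5)/2 = 0.75 m; q_2 = 0.50 × 0.23 × 0.75 = 0.08625 m³/s
w_3 = (3.1 − 1.5)/2 = 0.8 m; q_3 = 0.44 × 0.21 × 0.8 = 0.07392 m³/s
w_4 = (6.5 − 2.0)/2 = 2.25 m; q_4 = 0.49 × 0.31 × 2.25 = 0.3418 m³/s
w_5 = (7.1 − 3.1)/2 = 2 m; q_5 = 0.51 × 0.31 × 2 = 0.3162 m³/s
w_6 = (8.9 − 6.5)/2 = 1.2 m; q_6 = 0.65 × 0.34 × 1.2 = 0.2652 m³/s
w_7 = (8.9 − 7.1)/2 = 0.9 m; q_7 = 0.39 × 0.11 × 0.9 = 0.03861 m³/s
Q = Σ qᵢ = 1.134 m³/s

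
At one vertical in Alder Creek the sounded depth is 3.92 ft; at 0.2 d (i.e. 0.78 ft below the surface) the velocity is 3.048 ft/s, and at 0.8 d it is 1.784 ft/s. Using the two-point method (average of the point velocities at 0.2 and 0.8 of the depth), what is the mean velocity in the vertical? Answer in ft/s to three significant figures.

2.42 ft/s

v̄ = (3.048 + 1.784) / 2 = 2.416 ft/s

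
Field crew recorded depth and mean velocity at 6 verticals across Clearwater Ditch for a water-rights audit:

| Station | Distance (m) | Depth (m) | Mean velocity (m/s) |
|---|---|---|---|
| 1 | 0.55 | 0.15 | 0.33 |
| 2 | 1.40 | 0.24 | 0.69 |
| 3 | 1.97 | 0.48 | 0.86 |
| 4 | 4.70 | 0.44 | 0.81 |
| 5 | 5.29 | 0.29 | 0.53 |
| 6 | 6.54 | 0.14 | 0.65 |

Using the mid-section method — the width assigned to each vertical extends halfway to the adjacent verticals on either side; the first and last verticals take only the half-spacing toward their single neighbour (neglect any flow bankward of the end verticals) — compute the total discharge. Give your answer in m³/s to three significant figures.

1.61 m³/s

w_1 = (1.40 − 0.55)/2 = 0.425 m; q_1 = 0.33 × 0.15 × 0.425 = 0.02104 m³/s
w_2 = (1.97 − 0.55)/2 = 0.71 m; q_2 = 0.69 × 0.24 × 0.71 = 0.1176 m³/s
w_3 = (4.70 − 1.40)/2 = 1.65 m; q_3 = 0.86 × 0.48 × 1.65 = 0.6811 m³/s
w_4 = (5.29 − 1.97)/2 = 1.66 m; q_4 = 0.81 × 0.44 × 1.66 = 0.5916 m³/s
w_5 = (6.54 − 4.70)/2 = 0.92 m; q_5 = 0.53 × 0.29 × 0.92 = 0.1414 m³/s
w_6 = (6.54 − 5.29)/2 = 0.625 m; q_6 = 0.65 × 0.14 × 0.625 = 0.05688 m³/s
Q = Σ qᵢ = 1.610 m³/s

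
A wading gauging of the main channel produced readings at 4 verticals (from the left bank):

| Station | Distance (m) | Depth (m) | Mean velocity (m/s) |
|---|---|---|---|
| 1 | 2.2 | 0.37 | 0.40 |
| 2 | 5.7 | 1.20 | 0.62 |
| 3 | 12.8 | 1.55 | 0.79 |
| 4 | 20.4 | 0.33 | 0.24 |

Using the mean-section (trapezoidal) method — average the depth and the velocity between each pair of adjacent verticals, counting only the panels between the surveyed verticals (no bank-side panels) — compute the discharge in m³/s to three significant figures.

Panel 1-2: Δb = 3.5 m, d̄ = (0.37+1.20)/2 = 0.785, v̄ = (0.40+0.62)/2 = 0.51 → q = 3.5×0.785×0.51 = 1.401 m³/s
Panel 2-3: Δb = 7.1 m, d̄ = (1.20+1.55)/2 = 1.375, v̄ = (0.62+0.79)/2 = 0.705 → q = 7.1×1.375×0.705 = 6.883 m³/s
Panel 3-4: Δb = 7.6 m, d̄ = (1.55+0.33)/2 = 0.94, v̄ = (0.79+0.24)/2 = 0.515 → q = 7.6×0.94×0.515 = 3.679 m³/s
Q = Σ q = 11.96 m³/s

12.0 m³/s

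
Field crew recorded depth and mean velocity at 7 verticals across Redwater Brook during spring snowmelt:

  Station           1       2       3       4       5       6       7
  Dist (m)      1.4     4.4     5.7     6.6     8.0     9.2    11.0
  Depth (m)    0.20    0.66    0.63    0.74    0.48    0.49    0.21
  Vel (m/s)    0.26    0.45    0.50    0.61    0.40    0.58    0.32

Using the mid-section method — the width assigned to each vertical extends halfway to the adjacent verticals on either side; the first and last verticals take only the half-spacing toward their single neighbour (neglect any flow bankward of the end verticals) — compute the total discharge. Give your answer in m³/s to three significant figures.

2.32 m³/s

w_1 = (4.4 − 1.4)/2 = 1.5 m; q_1 = 0.26 × 0.20 × 1.5 = 0.07800 m³/s
w_2 = (5.7 − 1.4)/2 = 2.15 m; q_2 = 0.45 × 0.66 × 2.15 = 0.6386 m³/s
w_3 = (6.6 − 4.4)/2 = 1.1 m; q_3 = 0.50 × 0.63 × 1.1 = 0.3465 m³/s
w_4 = (8.0 − 5.7)/2 = 1.15 m; q_4 = 0.61 × 0.74 × 1.15 = 0.5191 m³/s
w_5 = (9.2 − 6.6)/2 = 1.3 m; q_5 = 0.40 × 0.48 × 1.3 = 0.2496 m³/s
w_6 = (11.0 − 8.0)/2 = 1.5 m; q_6 = 0.58 × 0.49 × 1.5 = 0.4263 m³/s
w_7 = (11.0 − 9.2)/2 = 0.9 m; q_7 = 0.32 × 0.21 × 0.9 = 0.06048 m³/s
Q = Σ qᵢ = 2.319 m³/s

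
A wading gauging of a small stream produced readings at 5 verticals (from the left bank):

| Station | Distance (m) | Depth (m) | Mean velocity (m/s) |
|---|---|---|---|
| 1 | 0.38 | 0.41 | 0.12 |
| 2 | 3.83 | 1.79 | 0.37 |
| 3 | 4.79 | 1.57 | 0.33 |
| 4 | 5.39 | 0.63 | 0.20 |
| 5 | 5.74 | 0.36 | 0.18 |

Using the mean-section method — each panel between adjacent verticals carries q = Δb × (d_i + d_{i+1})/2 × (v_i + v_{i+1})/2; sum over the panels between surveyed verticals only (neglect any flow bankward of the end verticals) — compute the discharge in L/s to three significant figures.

Panel 1-2: Δb = 3.45 m, d̄ = (0.41+1.79)/2 = 1.1, v̄ = (0.12+0.37)/2 = 0.245 → q = 3.45×1.1×0.245 = 0.9298 m³/s
Panel 2-3: Δb = 0.96 m, d̄ = (1.79+1.57)/2 = 1.68, v̄ = (0.37+0.33)/2 = 0.35 → q = 0.96×1.68×0.35 = 0.5645 m³/s
Panel 3-4: Δb = 0.6 m, d̄ = (1.57+0.63)/2 = 1.1, v̄ = (0.33+0.20)/2 = 0.265 → q = 0.6×1.1×0.265 = 0.1749 m³/s
Panel 4-5: Δb = 0.35 m, d̄ = (0.63+0.36)/2 = 0.495, v̄ = (0.20+0.18)/2 = 0.19 → q = 0.35×0.495×0.19 = 0.03292 m³/s
Q = Σ q = 1.702 m³/s
= 1.702 × 1000 = 1702 L/s

1700 L/s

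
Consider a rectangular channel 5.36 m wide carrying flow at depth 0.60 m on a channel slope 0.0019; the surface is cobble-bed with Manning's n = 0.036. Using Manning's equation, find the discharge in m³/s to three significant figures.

2.42 m³/s

A = b·y = 5.36 × 0.60 = 3.216 m²
P = b + 2y = 5.36 + 2×0.60 = 6.560 m
R = A/P = 3.216/6.560 = 0.4902 m
Q = (1/n)·A·R^(2/3)·S^(1/2) = (1/0.036) × 3.216 × 0.4902^(2/3) × 0.0019^(1/2) = 2.421 m³/s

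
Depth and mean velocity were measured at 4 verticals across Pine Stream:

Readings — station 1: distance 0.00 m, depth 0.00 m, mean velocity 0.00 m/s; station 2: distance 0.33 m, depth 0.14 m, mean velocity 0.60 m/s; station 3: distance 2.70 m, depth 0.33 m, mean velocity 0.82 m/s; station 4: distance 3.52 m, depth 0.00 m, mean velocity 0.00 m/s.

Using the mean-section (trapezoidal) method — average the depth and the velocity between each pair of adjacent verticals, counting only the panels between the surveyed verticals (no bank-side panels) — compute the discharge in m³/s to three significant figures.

0.458 m³/s

Panel 1-2: Δb = 0.33 m, d̄ = (0.00+0.14)/2 = 0.07, v̄ = (0.00+0.60)/2 = 0.3 → q = 0.33×0.07×0.3 = 0.006930 m³/s
Panel 2-3: Δb = 2.37 m, d̄ = (0.14+0.33)/2 = 0.235, v̄ = (0.60+0.82)/2 = 0.71 → q = 2.37×0.235×0.71 = 0.3954 m³/s
Panel 3-4: Δb = 0.82 m, d̄ = (0.33+0.00)/2 = 0.165, v̄ = (0.82+0.00)/2 = 0.41 → q = 0.82×0.165×0.41 = 0.05547 m³/s
Q = Σ q = 0.4578 m³/s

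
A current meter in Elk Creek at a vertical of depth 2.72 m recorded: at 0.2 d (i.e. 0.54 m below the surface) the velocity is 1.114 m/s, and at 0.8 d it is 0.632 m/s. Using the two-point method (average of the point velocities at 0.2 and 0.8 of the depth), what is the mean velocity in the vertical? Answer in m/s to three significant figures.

v̄ = (1.114 + 0.632) / 2 = 0.8730 m/s

0.873 m/s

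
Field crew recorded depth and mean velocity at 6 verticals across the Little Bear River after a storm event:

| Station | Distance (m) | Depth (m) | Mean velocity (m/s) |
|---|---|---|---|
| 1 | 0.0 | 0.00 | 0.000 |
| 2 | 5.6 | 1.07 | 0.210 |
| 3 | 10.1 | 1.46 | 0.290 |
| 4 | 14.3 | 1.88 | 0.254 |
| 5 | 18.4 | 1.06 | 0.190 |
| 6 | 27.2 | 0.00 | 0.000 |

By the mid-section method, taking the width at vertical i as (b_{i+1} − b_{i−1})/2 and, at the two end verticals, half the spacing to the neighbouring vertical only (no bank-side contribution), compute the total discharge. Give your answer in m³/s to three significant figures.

6.26 m³/s

w_2 = (10.1 − 0.0)/2 = 5.05 m; q_2 = 0.210 × 1.07 × 5.05 = 1.135 m³/s
w_3 = (14.3 − 5.6)/2 = 4.35 m; q_3 = 0.290 × 1.46 × 4.35 = 1.842 m³/s
w_4 = (18.4 − 10.1)/2 = 4.15 m; q_4 = 0.254 × 1.88 × 4.15 = 1.982 m³/s
w_5 = (27.2 − 14.3)/2 = 6.45 m; q_5 = 0.190 × 1.06 × 6.45 = 1.299 m³/s
Stations 1, 6 contribute zero (depth or velocity is 0).
Q = Σ qᵢ = 6.257 m³/s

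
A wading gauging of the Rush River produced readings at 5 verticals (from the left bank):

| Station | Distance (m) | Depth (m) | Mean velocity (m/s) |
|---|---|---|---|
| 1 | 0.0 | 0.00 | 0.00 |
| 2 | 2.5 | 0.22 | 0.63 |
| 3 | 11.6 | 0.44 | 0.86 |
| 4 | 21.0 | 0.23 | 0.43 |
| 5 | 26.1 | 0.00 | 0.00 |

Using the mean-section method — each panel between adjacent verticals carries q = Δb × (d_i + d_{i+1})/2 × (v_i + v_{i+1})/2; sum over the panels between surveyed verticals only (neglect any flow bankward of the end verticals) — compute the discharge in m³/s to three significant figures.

4.48 m³/s

Panel 1-2: Δb = 2.5 m, d̄ = (0.00+0.22)/2 = 0.11, v̄ = (0.00+0.63)/2 = 0.315 → q = 2.5×0.11×0.315 = 0.08663 m³/s
Panel 2-3: Δb = 9.1 m, d̄ = (0.22+0.44)/2 = 0.33, v̄ = (0.63+0.86)/2 = 0.745 → q = 9.1×0.33×0.745 = 2.237 m³/s
Panel 3-4: Δb = 9.4 m, d̄ = (0.44+0.23)/2 = 0.335, v̄ = (0.86+0.43)/2 = 0.645 → q = 9.4×0.335×0.645 = 2.031 m³/s
Panel 4-5: Δb = 5.1 m, d̄ = (0.23+0.00)/2 = 0.115, v̄ = (0.43+0.00)/2 = 0.215 → q = 5.1×0.115×0.215 = 0.1261 m³/s
Q = Σ q = 4.481 m³/s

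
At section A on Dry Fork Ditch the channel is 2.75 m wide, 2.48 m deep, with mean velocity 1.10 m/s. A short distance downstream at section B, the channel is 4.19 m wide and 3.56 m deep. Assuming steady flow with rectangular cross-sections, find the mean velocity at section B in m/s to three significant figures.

Q = A₁V₁ = (2.75×2.48) × 1.10 = 7.502 m³/s
A₂ = 4.19 × 3.56 = 14.92 m²
V₂ = Q/A₂ = 7.502/14.92 = 0.5029 m/s

0.503 m/s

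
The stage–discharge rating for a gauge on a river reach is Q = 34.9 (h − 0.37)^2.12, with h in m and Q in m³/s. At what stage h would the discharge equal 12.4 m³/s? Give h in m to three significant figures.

0.984 m

h − h₀ = (Q/C)^(1/b) = (12.4/34.9)^(1/2.12) = 0.6138 m
h = 0.37 + 0.6138 = 0.9838 m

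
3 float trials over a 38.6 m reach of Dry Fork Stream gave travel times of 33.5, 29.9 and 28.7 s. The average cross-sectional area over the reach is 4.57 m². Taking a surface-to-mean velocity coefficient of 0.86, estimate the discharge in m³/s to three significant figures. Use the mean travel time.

4.94 m³/s

t̄ = (33.5 + 29.9 + 28.7) / 3 = 30.7 s
v_surface = L / t̄ = 38.6 / 30.7 = 1.257 m/s
v_mean = 0.86 × 1.257 = 1.081 m/s
Q = A × v_mean = 4.57 × 1.081 = 4.942 m³/s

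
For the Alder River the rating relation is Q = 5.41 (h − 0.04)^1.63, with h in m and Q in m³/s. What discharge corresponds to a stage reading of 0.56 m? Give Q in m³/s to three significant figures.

1.86 m³/s

Q = 5.41 × (0.56 − 0.04)^1.63 = 5.41 × 0.52^1.63 = 1.863 m³/s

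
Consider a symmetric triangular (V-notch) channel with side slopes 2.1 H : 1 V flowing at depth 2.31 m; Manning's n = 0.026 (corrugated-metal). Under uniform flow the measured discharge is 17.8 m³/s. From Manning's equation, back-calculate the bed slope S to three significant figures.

0.00161

A = z·y² = 2.1×2.31² = 11.21 m²
P = 2y√(1+z²) = 2×2.31×√(1+2.1²) = 10.75 m
R = A/P = 11.21/10.75 = 1.043 m
S = (Q·n / (1·A·R^(2/3)))² = (17.8×0.026 / (1×11.21×1.028))² = 0.001613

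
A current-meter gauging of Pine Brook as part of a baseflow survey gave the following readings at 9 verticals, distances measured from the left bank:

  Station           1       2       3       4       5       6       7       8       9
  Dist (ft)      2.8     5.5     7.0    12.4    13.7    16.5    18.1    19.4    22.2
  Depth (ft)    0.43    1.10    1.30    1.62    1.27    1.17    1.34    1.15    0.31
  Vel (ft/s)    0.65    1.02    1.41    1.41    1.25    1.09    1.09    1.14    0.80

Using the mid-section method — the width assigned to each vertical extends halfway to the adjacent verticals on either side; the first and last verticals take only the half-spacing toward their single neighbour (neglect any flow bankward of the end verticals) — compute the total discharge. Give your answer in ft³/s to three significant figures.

27.9 ft³/s

w_1 = (5.5 − 2.8)/2 = 1.35 ft; q_1 = 0.65 × 0.43 × 1.35 = 0.3773 ft³/s
w_2 = (7.0 − 2.8)/2 = 2.1 ft; q_2 = 1.02 × 1.10 × 2.1 = 2.356 ft³/s
w_3 = (12.4 − 5.5)/2 = 3.45 ft; q_3 = 1.41 × 1.30 × 3.45 = 6.324 ft³/s
w_4 = (13.7 − 7.0)/2 = 3.35 ft; q_4 = 1.41 × 1.62 × 3.35 = 7.652 ft³/s
w_5 = (16.5 − 12.4)/2 = 2.05 ft; q_5 = 1.25 × 1.27 × 2.05 = 3.254 ft³/s
w_6 = (18.1 − 13.7)/2 = 2.2 ft; q_6 = 1.09 × 1.17 × 2.2 = 2.806 ft³/s
w_7 = (19.4 − 16.5)/2 = 1.45 ft; q_7 = 1.09 × 1.34 × 1.45 = 2.118 ft³/s
w_8 = (22.2 − 18.1)/2 = 2.05 ft; q_8 = 1.14 × 1.15 × 2.05 = 2.688 ft³/s
w_9 = (22.2 − 19.4)/2 = 1.4 ft; q_9 = 0.80 × 0.31 × 1.4 = 0.3472 ft³/s
Q = Σ qᵢ = 27.92 ft³/s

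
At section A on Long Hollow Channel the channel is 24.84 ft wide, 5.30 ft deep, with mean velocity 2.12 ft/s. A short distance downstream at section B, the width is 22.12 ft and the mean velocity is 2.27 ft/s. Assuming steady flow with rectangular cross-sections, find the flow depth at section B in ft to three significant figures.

Q = A₁V₁ = (24.84×5.30) × 2.12 = 279.1 ft³/s
d₂ = Q/(b₂ V₂) = 279.1/(22.12×2.27) = 5.558 ft

5.56 ft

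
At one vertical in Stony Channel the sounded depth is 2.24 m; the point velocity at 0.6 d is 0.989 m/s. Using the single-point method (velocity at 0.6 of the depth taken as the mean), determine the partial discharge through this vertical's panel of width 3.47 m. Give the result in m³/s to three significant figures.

7.69 m³/s

v̄ = v₀.₆ = 0.989 m/s
q = v̄ × d × w = 0.9890 × 2.24 × 3.47 = 7.687 m³/s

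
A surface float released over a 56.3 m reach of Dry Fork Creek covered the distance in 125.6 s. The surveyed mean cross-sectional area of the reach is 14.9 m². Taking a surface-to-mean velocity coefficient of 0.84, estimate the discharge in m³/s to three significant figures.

v_surface = L / t̄ = 56.3 / 125.6 = 0.4482 m/s
v_mean = 0.84 × 0.4482 = 0.3765 m/s
Q = A × v_mean = 14.9 × 0.3765 = 5.610 m³/s

5.61 m³/s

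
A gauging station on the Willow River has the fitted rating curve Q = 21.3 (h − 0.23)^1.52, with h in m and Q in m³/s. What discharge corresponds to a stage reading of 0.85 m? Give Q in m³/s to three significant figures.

Q = 21.3 × (0.85 − 0.23)^1.52 = 21.3 × 0.62^1.52 = 10.30 m³/s

10.3 m³/s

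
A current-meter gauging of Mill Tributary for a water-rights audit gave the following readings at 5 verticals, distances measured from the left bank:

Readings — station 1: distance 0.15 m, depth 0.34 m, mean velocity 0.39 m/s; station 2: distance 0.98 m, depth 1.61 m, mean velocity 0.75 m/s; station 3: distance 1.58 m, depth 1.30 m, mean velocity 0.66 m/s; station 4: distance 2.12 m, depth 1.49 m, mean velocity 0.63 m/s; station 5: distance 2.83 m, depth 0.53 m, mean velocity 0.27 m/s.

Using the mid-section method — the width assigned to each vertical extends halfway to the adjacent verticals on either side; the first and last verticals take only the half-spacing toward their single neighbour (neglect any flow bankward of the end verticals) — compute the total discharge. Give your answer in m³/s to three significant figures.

w_1 = (0.98 − 0.15)/2 = 0.415 m; q_1 = 0.39 × 0.34 × 0.415 = 0.05503 m³/s
w_2 = (1.58 − 0.15)/2 = 0.715 m; q_2 = 0.75 × 1.61 × 0.715 = 0.8634 m³/s
w_3 = (2.12 − 0.98)/2 = 0.57 m; q_3 = 0.66 × 1.30 × 0.57 = 0.4891 m³/s
w_4 = (2.83 − 1.58)/2 = 0.625 m; q_4 = 0.63 × 1.49 × 0.625 = 0.5867 m³/s
w_5 = (2.83 − 2.12)/2 = 0.355 m; q_5 = 0.27 × 0.53 × 0.355 = 0.05080 m³/s
Q = Σ qᵢ = 2.045 m³/s

2.04 m³/s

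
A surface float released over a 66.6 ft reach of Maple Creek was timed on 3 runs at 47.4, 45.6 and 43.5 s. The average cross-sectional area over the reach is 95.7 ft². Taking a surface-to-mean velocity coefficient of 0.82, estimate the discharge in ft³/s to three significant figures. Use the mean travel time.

115 ft³/s

t̄ = (47.4 + 45.6 + 43.5) / 3 = 45.5 s
v_surface = L / t̄ = 66.6 / 45.5 = 1.464 ft/s
v_mean = 0.82 × 1.464 = 1.200 ft/s
Q = A × v_mean = 95.7 × 1.200 = 114.9 ft³/s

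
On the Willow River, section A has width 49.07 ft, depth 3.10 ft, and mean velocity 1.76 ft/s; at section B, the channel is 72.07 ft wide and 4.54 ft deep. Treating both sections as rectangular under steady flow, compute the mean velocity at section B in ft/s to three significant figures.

Q = A₁V₁ = (49.07×3.10) × 1.76 = 267.7 ft³/s
A₂ = 72.07 × 4.54 = 327.2 ft²
V₂ = Q/A₂ = 267.7/327.2 = 0.8182 ft/s

0.818 ft/s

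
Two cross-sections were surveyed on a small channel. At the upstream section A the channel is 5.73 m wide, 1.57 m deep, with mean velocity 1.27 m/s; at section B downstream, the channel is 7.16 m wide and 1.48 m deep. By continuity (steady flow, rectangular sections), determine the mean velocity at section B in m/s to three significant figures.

Q = A₁V₁ = (5.73×1.57) × 1.27 = 11.43 m³/s
A₂ = 7.16 × 1.48 = 10.60 m²
V₂ = Q/A₂ = 11.43/10.60 = 1.078 m/s

1.08 m/s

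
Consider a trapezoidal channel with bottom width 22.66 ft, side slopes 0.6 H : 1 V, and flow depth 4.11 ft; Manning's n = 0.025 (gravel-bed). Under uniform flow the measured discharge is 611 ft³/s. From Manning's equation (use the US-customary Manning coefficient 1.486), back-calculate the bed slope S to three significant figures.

0.00210

A = (b + z·y)·y = (22.66 + 0.6×4.11)×4.11 = 103.3 ft²
P = b + 2y√(1+z²) = 22.66 + 2×4.11×√(1+0.6²) = 32.25 ft
R = A/P = 103.3/32.25 = 3.202 ft
S = (Q·n / (1.486·A·R^(2/3)))² = (611×0.025 / (1.486×103.3×2.173))² = 0.002099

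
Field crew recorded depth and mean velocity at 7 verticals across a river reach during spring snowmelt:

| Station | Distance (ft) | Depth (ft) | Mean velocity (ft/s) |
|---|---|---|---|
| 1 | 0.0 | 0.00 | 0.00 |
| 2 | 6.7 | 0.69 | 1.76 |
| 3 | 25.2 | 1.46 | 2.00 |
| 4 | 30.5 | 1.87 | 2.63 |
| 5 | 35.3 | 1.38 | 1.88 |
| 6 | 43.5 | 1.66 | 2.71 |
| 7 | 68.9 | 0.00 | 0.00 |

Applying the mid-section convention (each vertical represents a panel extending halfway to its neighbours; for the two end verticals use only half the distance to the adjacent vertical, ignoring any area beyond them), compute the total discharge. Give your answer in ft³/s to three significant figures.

167 ft³/s

w_2 = (25.2 − 0.0)/2 = 12.6 ft; q_2 = 1.76 × 0.69 × 12.6 = 15.30 ft³/s
w_3 = (30.5 − 6.7)/2 = 11.9 ft; q_3 = 2.00 × 1.46 × 11.9 = 34.75 ft³/s
w_4 = (35.3 − 25.2)/2 = 5.05 ft; q_4 = 2.63 × 1.87 × 5.05 = 24.84 ft³/s
w_5 = (43.5 − 30.5)/2 = 6.5 ft; q_5 = 1.88 × 1.38 × 6.5 = 16.86 ft³/s
w_6 = (68.9 − 35.3)/2 = 16.8 ft; q_6 = 2.71 × 1.66 × 16.8 = 75.58 ft³/s
Stations 1, 7 contribute zero (depth or velocity is 0).
Q = Σ qᵢ = 167.3 ft³/s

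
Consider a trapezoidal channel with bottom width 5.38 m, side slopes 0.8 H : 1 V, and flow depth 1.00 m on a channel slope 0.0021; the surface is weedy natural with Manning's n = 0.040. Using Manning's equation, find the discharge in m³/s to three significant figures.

A = (b + z·y)·y = (5.38 + 0.8×1.00)×1.00 = 6.180 m²
P = b + 2y√(1+z²) = 5.38 + 2×1.00×√(1+0.8²) = 7.941 m
R = A/P = 6.180/7.941 = 0.7782 m
Q = (1/n)·A·R^(2/3)·S^(1/2) = (1/0.040) × 6.180 × 0.7782^(2/3) × 0.0021^(1/2) = 5.990 m³/s

5.99 m³/s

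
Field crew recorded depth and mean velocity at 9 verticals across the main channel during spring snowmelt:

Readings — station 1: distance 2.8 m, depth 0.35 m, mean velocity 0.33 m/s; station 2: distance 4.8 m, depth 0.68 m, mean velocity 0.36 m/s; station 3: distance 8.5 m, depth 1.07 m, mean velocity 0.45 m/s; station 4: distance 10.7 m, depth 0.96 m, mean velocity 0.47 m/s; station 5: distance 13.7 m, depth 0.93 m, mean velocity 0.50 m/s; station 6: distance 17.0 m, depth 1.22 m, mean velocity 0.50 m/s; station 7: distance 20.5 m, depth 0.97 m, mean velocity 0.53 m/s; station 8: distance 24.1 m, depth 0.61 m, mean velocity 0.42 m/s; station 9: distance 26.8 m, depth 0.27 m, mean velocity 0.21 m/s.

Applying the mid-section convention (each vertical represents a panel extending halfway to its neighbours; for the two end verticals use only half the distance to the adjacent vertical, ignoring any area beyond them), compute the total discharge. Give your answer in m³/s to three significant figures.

w_1 = (4.8 − 2.8)/2 = 1 m; q_1 = 0.33 × 0.35 × 1 = 0.1155 m³/s
w_2 = (8.5 − 2.8)/2 = 2.85 m; q_2 = 0.36 × 0.68 × 2.85 = 0.6977 m³/s
w_3 = (10.7 − 4.8)/2 = 2.95 m; q_3 = 0.45 × 1.07 × 2.95 = 1.420 m³/s
w_4 = (13.7 − 8.5)/2 = 2.6 m; q_4 = 0.47 × 0.96 × 2.6 = 1.173 m³/s
w_5 = (17.0 − 10.7)/2 = 3.15 m; q_5 = 0.50 × 0.93 × 3.15 = 1.465 m³/s
w_6 = (20.5 − 13.7)/2 = 3.4 m; q_6 = 0.50 × 1.22 × 3.4 = 2.074 m³/s
w_7 = (24.1 − 17.0)/2 = 3.55 m; q_7 = 0.53 × 0.97 × 3.55 = 1.825 m³/s
w_8 = (26.8 − 20.5)/2 = 3.15 m; q_8 = 0.42 × 0.61 × 3.15 = 0.8070 m³/s
w_9 = (26.8 − 24.1)/2 = 1.35 m; q_9 = 0.21 × 0.27 × 1.35 = 0.07655 m³/s
Q = Σ qᵢ = 9.654 m³/s

9.65 m³/s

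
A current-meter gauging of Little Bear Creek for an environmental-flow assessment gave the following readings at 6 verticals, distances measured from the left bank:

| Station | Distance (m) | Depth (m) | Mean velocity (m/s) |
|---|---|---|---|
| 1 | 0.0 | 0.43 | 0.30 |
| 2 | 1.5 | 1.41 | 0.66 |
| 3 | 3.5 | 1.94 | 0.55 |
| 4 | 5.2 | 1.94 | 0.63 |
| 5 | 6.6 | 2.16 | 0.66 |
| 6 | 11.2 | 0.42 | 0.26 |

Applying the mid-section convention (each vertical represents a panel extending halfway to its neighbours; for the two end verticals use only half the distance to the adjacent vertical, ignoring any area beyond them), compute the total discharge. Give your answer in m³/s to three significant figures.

10.1 m³/s

w_1 = (1.5 − 0.0)/2 = 0.75 m; q_1 = 0.30 × 0.43 × 0.75 = 0.09675 m³/s
w_2 = (3.5 − 0.0)/2 = 1.75 m; q_2 = 0.66 × 1.41 × 1.75 = 1.629 m³/s
w_3 = (5.2 − 1.5)/2 = 1.85 m; q_3 = 0.55 × 1.94 × 1.85 = 1.974 m³/s
w_4 = (6.6 − 3.5)/2 = 1.55 m; q_4 = 0.63 × 1.94 × 1.55 = 1.894 m³/s
w_5 = (11.2 − 5.2)/2 = 3 m; q_5 = 0.66 × 2.16 × 3 = 4.277 m³/s
w_6 = (11.2 − 6.6)/2 = 2.3 m; q_6 = 0.26 × 0.42 × 2.3 = 0.2512 m³/s
Q = Σ qᵢ = 10.12 m³/s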